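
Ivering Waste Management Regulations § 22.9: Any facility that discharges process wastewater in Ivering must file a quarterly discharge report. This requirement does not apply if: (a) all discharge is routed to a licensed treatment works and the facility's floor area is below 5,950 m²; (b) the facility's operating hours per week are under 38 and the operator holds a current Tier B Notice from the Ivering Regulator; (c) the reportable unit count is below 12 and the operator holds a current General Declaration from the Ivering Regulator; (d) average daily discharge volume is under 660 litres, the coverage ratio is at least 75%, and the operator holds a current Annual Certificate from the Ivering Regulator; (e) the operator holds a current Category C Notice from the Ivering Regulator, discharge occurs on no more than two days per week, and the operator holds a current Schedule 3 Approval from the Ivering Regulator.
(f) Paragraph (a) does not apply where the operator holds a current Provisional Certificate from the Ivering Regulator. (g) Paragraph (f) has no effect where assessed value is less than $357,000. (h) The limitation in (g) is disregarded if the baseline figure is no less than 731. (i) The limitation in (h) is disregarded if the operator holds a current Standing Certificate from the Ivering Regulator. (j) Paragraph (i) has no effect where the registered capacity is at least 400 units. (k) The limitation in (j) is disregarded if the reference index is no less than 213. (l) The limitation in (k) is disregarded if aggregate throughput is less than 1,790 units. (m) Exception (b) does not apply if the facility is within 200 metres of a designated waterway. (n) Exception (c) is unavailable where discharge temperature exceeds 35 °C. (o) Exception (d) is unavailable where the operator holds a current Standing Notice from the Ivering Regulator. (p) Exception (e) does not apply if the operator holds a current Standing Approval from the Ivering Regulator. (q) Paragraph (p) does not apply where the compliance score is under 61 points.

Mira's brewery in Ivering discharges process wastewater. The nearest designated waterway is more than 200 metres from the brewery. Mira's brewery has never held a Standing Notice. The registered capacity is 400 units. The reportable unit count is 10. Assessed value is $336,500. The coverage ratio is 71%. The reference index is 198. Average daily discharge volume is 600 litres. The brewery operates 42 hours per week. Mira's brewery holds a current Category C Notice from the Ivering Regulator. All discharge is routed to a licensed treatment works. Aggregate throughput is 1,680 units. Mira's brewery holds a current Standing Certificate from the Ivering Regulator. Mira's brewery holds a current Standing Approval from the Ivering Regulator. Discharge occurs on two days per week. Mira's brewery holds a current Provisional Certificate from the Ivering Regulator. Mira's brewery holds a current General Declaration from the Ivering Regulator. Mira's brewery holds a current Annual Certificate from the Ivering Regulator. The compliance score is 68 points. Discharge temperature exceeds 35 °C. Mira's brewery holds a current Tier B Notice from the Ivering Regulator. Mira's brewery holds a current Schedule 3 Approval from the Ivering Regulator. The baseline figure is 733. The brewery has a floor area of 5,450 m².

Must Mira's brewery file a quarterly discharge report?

Exception (a): discharge is routed to a licensed treatment works; the facility's floor area is 5,450 m², below the 5,950 m² limit — every condition holds. But applying paragraphs (f)–(l): (f) is engaged — a current Provisional Certificate is held. (g) would limit (f) — assessed value is $336,500, less than the $357,000 limit — but (h) sets (g) aside: (h) is triggered — the baseline figure is 733, meeting the 731 threshold. (i) would limit (h) — a current Standing Certificate is held — but (j) sets (i) aside: (j) is engaged — the registered capacity is 400 units, meeting the 400 units threshold. (k) is not engaged (the reference index is 198, short of 213), so (j) stands. So (a) is unavailable.
Exception (b) requires that the facility's operating hours per week are under 38; but the facility's operating hours per week are 42, not under 38, so (b) is unavailable.
Exception (c)'s conditions are all satisfied: the reportable unit count is 10, below the 12 limit; a current General Declaration is held. But applying paragraph (n): (n) operates against (c): discharge temperature exceeds 35 °C. Exception (c) does not apply.
Exception (d) requires that the coverage ratio is at least 75%; but the coverage ratio is 71%, short of 75%, so (d) is unavailable.
Exception (e) is satisfied on its face — a current Category C Notice is held; discharge occurs on no more than two days per week; a current Schedule 3 Approval is held. But applying paragraphs (p)–(q): (p) operates against (e): a current Standing Approval is held. (q) does not operate here (the compliance score is 68 points, not under 61 points), so (p) stands. (e) is therefore removed.
No exception applies. The general rule governs.

Yes — Mira's brewery must file a quarterly discharge report.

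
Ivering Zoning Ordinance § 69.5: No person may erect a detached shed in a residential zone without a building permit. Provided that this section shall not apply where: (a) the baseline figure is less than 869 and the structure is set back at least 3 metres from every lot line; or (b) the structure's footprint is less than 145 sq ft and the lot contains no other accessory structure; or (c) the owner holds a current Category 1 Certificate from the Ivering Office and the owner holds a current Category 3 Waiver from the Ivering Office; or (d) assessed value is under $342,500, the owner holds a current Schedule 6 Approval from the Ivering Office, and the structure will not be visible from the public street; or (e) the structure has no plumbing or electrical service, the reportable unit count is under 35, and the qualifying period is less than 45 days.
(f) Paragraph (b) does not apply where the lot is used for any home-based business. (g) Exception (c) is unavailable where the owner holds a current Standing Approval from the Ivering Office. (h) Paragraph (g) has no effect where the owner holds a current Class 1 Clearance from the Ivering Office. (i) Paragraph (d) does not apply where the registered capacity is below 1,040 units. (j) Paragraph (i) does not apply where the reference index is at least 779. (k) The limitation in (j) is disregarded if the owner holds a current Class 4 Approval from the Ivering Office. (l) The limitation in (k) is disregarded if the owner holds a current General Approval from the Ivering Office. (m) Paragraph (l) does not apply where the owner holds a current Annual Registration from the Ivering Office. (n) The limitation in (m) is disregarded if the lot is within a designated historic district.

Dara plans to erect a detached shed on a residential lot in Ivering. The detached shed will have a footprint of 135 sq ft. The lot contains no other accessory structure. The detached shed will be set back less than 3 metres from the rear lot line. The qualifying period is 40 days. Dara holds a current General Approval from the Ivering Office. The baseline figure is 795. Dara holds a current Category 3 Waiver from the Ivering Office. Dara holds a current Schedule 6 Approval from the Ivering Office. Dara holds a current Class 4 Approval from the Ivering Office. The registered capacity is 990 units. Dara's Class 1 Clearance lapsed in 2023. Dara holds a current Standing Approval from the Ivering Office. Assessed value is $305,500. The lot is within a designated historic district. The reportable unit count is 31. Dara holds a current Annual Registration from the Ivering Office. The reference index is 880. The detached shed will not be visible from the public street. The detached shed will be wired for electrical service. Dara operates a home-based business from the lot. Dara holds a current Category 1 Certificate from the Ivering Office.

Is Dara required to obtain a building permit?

Exception (a) fails — the rear setback is under 3 m.
Exception (b)'s conditions are all satisfied: the structure's footprint is 135 sq ft, less than the 145 sq ft limit; the lot has no other accessory structure. Turning to paragraph (f): (f) operates against (b): a home-based business operates on the lot. (b) is therefore removed.
Exception (c) is satisfied on its face — a current Category 1 Certificate is held; a current Category 3 Waiver is held. However, paragraphs (g)–(h) must be considered: (g) operates against (c): a current Standing Approval is held. (h) is inapplicable (there is no Class 1 Clearance in force), so (g) stands. (c) is therefore removed.
All of (d)'s requirements are met (assessed value is $305,500, under the $342,500 limit; a current Schedule 6 Approval is held; the structure will not be visible from the street). Under paragraphs (i)–(n): (i) would limit (d) — the registered capacity is 990 units, below the 1,040 units limit — but (j) sets (i) aside: (j) is engaged — the reference index is 880, meeting the 779 threshold. (k) would limit (j) — a current Class 4 Approval is held — but (l) sets (k) aside: (l) operates against (k): a current General Approval is held. (m) would limit (l) — a current Annual Registration is held — but (n) sets (m) aside: (n) applies — the lot is in a historic district. Exception (d) stands.
Exception (e) does not apply: electrical service is planned.

No — exception (d) applies; Dara does not need a building permit.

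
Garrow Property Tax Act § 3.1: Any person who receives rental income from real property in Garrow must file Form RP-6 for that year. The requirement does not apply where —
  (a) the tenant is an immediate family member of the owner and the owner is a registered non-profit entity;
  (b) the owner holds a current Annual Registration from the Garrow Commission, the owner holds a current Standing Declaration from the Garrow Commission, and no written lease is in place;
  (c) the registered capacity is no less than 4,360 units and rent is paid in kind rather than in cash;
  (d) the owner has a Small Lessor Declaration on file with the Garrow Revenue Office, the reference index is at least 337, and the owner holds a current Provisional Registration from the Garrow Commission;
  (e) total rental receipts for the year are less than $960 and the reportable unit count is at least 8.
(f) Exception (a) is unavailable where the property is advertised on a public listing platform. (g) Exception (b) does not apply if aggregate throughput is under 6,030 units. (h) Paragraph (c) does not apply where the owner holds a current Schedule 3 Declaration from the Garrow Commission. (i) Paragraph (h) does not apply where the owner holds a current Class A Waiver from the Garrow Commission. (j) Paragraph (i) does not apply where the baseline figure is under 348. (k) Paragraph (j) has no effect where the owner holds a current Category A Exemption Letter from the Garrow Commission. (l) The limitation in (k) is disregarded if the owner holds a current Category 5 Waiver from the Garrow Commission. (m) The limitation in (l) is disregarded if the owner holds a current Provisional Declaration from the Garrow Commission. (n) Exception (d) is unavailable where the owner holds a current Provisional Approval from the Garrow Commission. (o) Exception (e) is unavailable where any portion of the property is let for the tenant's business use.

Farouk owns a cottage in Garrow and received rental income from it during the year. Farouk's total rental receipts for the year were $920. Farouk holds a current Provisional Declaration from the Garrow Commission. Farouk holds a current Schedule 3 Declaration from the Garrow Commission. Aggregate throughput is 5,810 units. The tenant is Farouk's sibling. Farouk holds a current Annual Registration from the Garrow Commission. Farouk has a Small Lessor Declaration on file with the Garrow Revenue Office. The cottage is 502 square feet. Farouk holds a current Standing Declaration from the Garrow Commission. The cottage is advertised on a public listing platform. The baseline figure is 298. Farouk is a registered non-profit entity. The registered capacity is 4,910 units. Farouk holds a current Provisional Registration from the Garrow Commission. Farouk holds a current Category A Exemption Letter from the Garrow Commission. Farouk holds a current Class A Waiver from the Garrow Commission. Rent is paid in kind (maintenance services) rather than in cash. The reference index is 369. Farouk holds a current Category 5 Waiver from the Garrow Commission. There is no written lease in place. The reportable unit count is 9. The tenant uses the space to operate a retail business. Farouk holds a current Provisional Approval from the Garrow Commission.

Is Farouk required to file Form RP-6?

Exception (a)'s conditions are all satisfied: the tenant is an immediate family member; Farouk is a registered non-profit. Turning to paragraph (f): (f) operates against (a): the property is publicly advertised. So (a) is unavailable.
Exception (b) is satisfied on its face — a current Annual Registration is held; a current Standing Declaration is held; there is no written lease. But: (g) operates against (b): aggregate throughput is 5,810 units, under the 6,030 units limit. So (b) is unavailable.
Exception (c): the registered capacity is 4,910 units, meeting the 4,360 units threshold; rent is paid in kind — every condition holds. Applying paragraphs (h)–(m): (h) would limit (c) — a current Schedule 3 Declaration is held — but (i) sets (h) aside: (i) is triggered — a current Class A Waiver is held. (j) would limit (i) — the baseline figure is 298, under the 348 limit — but (k) sets (j) aside: (k) operates — a current Category A Exemption Letter is held. (l) would limit (k) — a current Category 5 Waiver is held — but (m) sets (l) aside: (m) operates against (l): a current Provisional Declaration is held. (c) remains available.
Exception (d) is satisfied on its face — a Small Lessor Declaration is on file; the reference index is 369, meeting the 337 threshold; a current Provisional Registration is held. However, paragraph (n) must be considered: (n) applies — a current Provisional Approval is held. So (d) is unavailable.
Exception (e)'s conditions are all satisfied: total rental receipts for the year are $920, less than the $960 limit; the reportable unit count is 9, meeting the 8 threshold. Turning to paragraph (o): (o) operates against (e): the space is let for business use. (e) is therefore removed.

No — exception (c) applies; Farouk is not required to file Form RP-6.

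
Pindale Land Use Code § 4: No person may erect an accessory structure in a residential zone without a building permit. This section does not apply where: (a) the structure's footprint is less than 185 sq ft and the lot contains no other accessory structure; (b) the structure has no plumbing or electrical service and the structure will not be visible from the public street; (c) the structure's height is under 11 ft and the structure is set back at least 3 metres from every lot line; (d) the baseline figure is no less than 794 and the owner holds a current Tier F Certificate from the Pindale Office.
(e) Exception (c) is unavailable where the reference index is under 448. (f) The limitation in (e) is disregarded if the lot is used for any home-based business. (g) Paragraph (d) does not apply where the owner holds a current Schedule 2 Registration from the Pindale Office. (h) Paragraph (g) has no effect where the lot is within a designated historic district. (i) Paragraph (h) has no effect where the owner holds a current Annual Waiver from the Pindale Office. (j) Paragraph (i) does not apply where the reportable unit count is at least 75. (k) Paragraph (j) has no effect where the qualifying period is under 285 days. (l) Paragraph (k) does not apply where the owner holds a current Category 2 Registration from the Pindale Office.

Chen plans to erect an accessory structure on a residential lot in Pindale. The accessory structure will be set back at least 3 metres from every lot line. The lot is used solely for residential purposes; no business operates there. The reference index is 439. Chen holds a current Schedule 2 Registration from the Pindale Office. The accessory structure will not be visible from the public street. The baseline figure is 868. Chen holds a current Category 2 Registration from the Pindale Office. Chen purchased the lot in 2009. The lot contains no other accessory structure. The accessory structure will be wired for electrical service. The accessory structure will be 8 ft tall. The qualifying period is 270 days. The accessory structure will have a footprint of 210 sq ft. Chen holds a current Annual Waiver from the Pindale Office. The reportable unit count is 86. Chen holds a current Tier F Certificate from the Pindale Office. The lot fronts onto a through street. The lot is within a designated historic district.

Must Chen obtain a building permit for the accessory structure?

Exception (a) requires that the structure's footprint is less than 185 sq ft; but the structure's footprint is 210 sq ft, not less than 185 sq ft, so (a) is unavailable.
Exception (b) fails — electrical service is planned.
Exception (c): the structure's height is 8 ft, under the 11 ft limit; the setback is at least 3 m on every side — every condition holds. Turning to paragraphs (e)–(f): (e) is triggered — the reference index is 439, under the 448 limit. (f), which would lift (e), is not engaged — the lot is solely residential. So (c) is unavailable.
All of (d)'s requirements are met (the baseline figure is 868, meeting the 794 threshold; a current Tier F Certificate is held). Applying paragraphs (g)–(l): (g) would limit (d) — a current Schedule 2 Registration is held — but (h) sets (g) aside: (h) operates — the lot is in a historic district. (i) is engaged (a current Annual Waiver is held), but is displaced by (j): (j) is triggered — the reportable unit count is 86, meeting the 75 threshold. (k) would limit (j) — the qualifying period is 270 days, under the 285 days limit — but (l) sets (k) aside: (l) operates against (k): a current Category 2 Registration is held. So (d) applies.

No — exception (d) applies; Chen does not need a building permit.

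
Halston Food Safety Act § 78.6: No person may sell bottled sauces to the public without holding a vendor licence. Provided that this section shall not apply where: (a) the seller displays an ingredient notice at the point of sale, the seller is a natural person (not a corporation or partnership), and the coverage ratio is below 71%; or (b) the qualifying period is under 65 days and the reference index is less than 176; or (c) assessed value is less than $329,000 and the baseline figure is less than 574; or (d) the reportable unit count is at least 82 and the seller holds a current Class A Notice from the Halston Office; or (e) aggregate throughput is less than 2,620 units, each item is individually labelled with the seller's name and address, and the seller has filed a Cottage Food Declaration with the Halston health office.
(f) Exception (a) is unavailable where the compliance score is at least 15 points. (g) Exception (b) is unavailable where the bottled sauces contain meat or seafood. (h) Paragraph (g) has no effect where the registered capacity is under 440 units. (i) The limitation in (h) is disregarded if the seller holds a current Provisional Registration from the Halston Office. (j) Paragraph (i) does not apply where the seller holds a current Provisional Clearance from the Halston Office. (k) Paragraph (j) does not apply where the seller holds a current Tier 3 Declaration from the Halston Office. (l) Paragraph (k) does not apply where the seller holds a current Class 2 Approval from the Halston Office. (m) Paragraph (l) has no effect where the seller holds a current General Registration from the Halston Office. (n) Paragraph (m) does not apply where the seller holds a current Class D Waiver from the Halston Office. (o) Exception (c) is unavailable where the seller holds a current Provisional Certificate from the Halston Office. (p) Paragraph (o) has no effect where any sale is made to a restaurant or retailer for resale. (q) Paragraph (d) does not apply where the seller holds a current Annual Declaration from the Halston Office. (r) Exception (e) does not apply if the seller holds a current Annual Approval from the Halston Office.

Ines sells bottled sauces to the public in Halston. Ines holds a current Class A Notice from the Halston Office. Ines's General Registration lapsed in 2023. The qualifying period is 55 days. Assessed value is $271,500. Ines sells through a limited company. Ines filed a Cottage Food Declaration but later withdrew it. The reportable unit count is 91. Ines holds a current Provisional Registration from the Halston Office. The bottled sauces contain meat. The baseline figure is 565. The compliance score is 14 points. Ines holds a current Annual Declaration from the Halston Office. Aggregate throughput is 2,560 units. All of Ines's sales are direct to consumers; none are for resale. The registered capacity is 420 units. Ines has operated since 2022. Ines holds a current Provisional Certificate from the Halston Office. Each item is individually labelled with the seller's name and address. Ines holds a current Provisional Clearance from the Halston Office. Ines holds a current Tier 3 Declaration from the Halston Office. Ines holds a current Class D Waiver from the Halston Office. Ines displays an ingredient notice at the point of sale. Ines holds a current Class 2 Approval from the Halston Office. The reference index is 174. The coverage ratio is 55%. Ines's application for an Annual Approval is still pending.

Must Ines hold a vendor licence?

No — exception (b) applies; Ines is not required to hold a vendor licence.

Exception (a) fails — the seller operates through a limited company.
All of (b)'s requirements are met (the qualifying period is 55 days, under the 65 days limit; the reference index is 174, less than the 176 limit). As to paragraphs (g)–(n): (g) is engaged (the bottled sauces contain meat), but is displaced by (h): (h) operates against (g): the registered capacity is 420 units, under the 440 units limit. (i) is triggered (a current Provisional Registration is held), but is set aside by (j): (j) operates against (i): a current Provisional Clearance is held. (k) operates (a current Tier 3 Declaration is held), but yields to (l): (l) operates against (k): a current Class 2 Approval is held. (m) is not engaged (there is no General Registration in force), so (l) stands. (b) remains available.
Exception (c) is satisfied on its face — assessed value is $271,500, less than the $329,000 limit; the baseline figure is 565, less than the 574 limit. But: (o) operates against (c): a current Provisional Certificate is held. (p) is not engaged (no sales are for resale), so (o) stands. So (c) is unavailable.
Exception (d): the reportable unit count is 91, meeting the 82 threshold; a current Class A Notice is held — every condition holds. Turning to paragraph (q): (q) is triggered — a current Annual Declaration is held. (d) is therefore removed.
Exception (e) does not apply: the Cottage Food Declaration was withdrawn.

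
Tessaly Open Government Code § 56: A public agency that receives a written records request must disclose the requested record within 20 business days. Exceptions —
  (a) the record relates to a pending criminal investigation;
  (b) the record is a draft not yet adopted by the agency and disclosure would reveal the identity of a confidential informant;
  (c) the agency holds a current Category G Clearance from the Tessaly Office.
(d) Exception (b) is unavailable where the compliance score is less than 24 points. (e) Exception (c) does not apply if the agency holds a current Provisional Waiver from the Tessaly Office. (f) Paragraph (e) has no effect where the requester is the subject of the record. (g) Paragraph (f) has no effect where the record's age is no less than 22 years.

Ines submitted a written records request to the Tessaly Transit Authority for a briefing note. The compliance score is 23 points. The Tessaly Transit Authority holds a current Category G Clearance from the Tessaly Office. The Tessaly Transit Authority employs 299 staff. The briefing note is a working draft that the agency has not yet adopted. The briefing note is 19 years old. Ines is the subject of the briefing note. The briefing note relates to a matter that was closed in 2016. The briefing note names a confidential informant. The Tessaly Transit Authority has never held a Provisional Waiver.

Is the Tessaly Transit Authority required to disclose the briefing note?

No — exception (c) applies; the Tessaly Transit Authority is not required to disclose the briefing note.

Exception (a) requires that the record relates to a pending criminal investigation; but the briefing note relates to a closed matter, so (a) is unavailable.
Exception (b) is satisfied on its face — the briefing note is an unadopted draft; the briefing note names a confidential informant. However, paragraph (d) must be considered: (d) operates against (b): the compliance score is 23 points, less than the 24 points limit. (b) is therefore removed.
Exception (c): a current Category G Clearance is held — every condition holds. As to paragraphs (e)–(g): (e), which would limit (c), is not engaged: the Provisional Waiver is not current. (c) remains available.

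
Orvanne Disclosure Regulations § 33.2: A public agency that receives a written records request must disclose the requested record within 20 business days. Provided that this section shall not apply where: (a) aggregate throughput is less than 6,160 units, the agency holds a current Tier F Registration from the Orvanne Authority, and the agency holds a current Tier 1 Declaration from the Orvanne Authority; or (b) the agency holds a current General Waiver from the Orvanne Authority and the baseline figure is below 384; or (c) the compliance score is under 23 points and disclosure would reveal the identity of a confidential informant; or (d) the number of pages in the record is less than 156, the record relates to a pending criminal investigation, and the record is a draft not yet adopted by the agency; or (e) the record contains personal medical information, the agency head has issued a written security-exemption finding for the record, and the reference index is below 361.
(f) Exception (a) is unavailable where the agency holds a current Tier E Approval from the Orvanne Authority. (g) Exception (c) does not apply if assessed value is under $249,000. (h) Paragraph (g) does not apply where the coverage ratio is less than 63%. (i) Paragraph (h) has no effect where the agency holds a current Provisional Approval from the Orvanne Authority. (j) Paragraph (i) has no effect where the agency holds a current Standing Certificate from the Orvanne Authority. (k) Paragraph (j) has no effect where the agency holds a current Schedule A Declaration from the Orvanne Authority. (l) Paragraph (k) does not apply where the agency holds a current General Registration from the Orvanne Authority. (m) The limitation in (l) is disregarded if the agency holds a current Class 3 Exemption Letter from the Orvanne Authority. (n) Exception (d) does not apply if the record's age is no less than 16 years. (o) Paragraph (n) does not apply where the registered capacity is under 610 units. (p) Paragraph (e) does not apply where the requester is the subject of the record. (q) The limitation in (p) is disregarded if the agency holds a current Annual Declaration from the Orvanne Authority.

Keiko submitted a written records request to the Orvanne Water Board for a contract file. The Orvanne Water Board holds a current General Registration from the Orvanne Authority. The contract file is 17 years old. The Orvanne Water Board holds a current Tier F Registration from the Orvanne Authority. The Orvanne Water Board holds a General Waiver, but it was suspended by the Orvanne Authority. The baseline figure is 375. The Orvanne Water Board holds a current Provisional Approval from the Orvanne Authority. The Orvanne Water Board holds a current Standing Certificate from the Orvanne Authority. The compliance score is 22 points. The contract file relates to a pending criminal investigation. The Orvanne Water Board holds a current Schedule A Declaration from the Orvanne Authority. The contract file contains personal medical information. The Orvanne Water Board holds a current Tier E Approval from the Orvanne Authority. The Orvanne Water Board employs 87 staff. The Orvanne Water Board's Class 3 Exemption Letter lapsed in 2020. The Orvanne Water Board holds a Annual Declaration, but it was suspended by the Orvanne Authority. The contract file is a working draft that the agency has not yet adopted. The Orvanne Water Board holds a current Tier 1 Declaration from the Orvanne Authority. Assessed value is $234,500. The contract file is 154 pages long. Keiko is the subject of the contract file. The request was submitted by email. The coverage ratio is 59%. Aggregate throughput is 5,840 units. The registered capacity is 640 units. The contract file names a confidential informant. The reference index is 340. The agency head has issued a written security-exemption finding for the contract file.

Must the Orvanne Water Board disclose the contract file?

No — exception (c) applies; the Orvanne Water Board is not required to disclose the contract file.

All of (a)'s requirements are met (aggregate throughput is 5,840 units, less than the 6,160 units limit; a current Tier F Registration is held; a current Tier 1 Declaration is held). However, paragraph (f) must be considered: (f) operates — a current Tier E Approval is held. Exception (a) does not apply.
Exception (b) does not apply: no current General Waiver is held.
All of (c)'s requirements are met (the compliance score is 22 points, under the 23 points limit; the contract file names a confidential informant). Under paragraphs (g)–(m): (g) would limit (c) — assessed value is $234,500, under the $249,000 limit — but (h) sets (g) aside: (h) operates — the coverage ratio is 59%, less than the 63% limit. (i) is engaged (a current Provisional Approval is held), but is set aside by (j): (j) operates against (i): a current Standing Certificate is held. (k) is engaged (a current Schedule A Declaration is held), but is set aside by (l): (l) is triggered — a current General Registration is held. (m) is inapplicable (the Class 3 Exemption Letter is not current), so (l) stands. (c) remains available.
Exception (d) is satisfied on its face — the number of pages in the record is 154, less than the 156 limit; the contract file relates to a pending investigation; the contract file is an unadopted draft. Turning to paragraphs (n)–(o): (n) operates against (d): the record's age is 17 years, meeting the 16 years threshold. (o), which would lift (n), does not operate here — the registered capacity is 640 units, not under 610 units. So (d) is unavailable.
All of (e)'s requirements are met (the contract file contains personal medical information; a written security-exemption finding has been issued; the reference index is 340, below the 361 limit). However, paragraphs (p)–(q) must be considered: (p) operates — Keiko is the subject of the contract file. (q) is not triggered (no current Annual Declaration is held), so (p) stands. So (e) is unavailable.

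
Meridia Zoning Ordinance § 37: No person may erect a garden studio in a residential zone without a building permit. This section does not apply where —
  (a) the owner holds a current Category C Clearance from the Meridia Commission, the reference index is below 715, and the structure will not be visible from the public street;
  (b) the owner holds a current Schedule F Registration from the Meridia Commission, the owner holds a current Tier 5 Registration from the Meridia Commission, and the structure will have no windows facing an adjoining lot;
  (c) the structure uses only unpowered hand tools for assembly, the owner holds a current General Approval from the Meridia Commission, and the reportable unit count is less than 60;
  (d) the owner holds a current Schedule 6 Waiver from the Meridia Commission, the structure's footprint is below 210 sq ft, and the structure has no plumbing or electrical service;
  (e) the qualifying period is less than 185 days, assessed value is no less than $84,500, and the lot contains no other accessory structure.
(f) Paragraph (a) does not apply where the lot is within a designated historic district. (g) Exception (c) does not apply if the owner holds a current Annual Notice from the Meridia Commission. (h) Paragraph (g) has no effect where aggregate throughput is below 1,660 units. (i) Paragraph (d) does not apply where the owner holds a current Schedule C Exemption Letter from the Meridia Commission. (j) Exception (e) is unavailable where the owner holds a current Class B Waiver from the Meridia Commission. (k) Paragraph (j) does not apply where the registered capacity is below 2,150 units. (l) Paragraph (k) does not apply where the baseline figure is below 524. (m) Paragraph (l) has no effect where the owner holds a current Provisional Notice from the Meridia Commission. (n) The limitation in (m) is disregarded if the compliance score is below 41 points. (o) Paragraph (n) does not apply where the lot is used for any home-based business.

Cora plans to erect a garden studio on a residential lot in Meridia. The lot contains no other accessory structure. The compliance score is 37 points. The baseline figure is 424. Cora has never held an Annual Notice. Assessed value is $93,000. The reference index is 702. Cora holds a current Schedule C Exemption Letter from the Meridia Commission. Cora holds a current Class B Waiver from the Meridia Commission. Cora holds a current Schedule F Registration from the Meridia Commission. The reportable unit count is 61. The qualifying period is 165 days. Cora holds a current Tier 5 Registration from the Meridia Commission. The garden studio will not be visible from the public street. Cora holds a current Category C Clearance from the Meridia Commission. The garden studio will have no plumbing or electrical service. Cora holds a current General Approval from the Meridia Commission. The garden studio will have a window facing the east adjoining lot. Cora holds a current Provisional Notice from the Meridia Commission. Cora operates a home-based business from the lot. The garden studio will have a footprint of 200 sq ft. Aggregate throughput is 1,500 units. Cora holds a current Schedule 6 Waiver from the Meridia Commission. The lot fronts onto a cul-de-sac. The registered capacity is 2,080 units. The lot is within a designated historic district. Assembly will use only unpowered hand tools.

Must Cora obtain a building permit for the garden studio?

Exception (a): a current Category C Clearance is held; the reference index is 702, below the 715 limit; the structure will not be visible from the street — every condition holds. Turning to paragraph (f): (f) is engaged — the lot is in a historic district. (a) is therefore removed.
Exception (b) requires that the structure will have no windows facing an adjoining lot; but a window faces an adjoining lot, so (b) is unavailable.
Exception (c) fails — the reportable unit count is 61, not less than 60.
Exception (d)'s conditions are all satisfied: a current Schedule 6 Waiver is held; the structure's footprint is 200 sq ft, below the 210 sq ft limit; there is no plumbing or electrical service. But applying paragraph (i): (i) applies — a current Schedule C Exemption Letter is held. So (d) is unavailable.
Exception (e) is satisfied on its face — the qualifying period is 165 days, less than the 185 days limit; assessed value is $93,000, meeting the $84,500 threshold; the lot has no other accessory structure. Considering the limiting provisions: (j) would limit (e) — a current Class B Waiver is held — but (k) sets (j) aside: (k) operates against (j): the registered capacity is 2,080 units, below the 2,150 units limit. (l) would limit (k) — the baseline figure is 424, below the 524 limit — but (m) sets (l) aside: (m) operates against (l): a current Provisional Notice is held. (n) is triggered (the compliance score is 37 points, below the 41 points limit), but is overridden by (o): (o) operates against (n): a home-based business operates on the lot. So (e) applies.

No — exception (e) applies; Cora does not need a building permit.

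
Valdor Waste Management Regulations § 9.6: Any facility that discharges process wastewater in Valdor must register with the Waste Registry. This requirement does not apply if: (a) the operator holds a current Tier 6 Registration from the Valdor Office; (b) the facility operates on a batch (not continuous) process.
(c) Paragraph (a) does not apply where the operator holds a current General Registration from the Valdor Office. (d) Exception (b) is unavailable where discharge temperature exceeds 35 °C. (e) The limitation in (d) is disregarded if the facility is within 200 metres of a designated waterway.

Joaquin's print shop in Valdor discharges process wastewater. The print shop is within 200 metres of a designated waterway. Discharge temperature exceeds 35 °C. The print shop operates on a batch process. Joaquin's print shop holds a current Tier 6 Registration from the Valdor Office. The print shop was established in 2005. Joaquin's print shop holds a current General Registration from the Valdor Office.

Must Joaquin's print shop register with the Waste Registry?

Exception (a)'s conditions are all satisfied: a current Tier 6 Registration is held. Turning to paragraph (c): (c) is triggered — a current General Registration is held. Exception (a) does not apply.
Exception (b): the facility operates on a batch process — every condition holds. Applying paragraphs (d)–(e): (d) operates (discharge temperature exceeds 35 °C), but is set aside by (e): (e) operates against (d): the print shop is within 200 m of a designated waterway. So (b) applies.

No — exception (b) applies; Joaquin's print shop is not required to register with the Waste Registry.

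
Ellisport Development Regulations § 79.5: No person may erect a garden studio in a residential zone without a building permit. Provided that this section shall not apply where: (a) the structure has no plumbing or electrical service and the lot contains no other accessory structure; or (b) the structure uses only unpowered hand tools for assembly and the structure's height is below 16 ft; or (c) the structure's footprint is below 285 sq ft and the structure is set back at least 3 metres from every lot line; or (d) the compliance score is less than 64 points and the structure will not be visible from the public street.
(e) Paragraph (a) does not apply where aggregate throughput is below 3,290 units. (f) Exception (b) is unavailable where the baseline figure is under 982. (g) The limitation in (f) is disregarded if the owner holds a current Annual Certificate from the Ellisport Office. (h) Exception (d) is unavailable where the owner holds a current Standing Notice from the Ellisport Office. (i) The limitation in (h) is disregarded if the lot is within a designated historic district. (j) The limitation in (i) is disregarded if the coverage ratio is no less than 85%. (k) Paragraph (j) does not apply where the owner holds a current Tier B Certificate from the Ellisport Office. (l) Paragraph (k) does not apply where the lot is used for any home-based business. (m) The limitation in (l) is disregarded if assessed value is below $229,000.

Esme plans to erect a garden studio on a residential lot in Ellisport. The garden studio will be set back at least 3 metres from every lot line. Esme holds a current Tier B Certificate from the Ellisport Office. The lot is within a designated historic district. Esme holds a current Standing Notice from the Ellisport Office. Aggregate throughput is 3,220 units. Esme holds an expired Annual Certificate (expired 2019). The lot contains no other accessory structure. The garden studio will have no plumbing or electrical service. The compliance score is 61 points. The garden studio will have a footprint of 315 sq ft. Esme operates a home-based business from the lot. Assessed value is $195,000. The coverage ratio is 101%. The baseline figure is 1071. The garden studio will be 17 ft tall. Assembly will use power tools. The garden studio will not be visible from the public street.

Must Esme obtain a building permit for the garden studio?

No — exception (d) applies; Esme does not need a building permit.

Exception (a): there is no plumbing or electrical service; the lot has no other accessory structure — every condition holds. Turning to paragraph (e): (e) applies — aggregate throughput is 3,220 units, below the 3,290 units limit. So (a) is unavailable.
Exception (b) requires that the structure uses only unpowered hand tools for assembly; but assembly uses power tools, so (b) is unavailable.
Exception (c) fails — the structure's footprint is 315 sq ft, not below 285 sq ft.
All of (d)'s requirements are met (the compliance score is 61 points, less than the 64 points limit; the structure will not be visible from the street). As to paragraphs (h)–(m): (h) applies (a current Standing Notice is held), but is itself disapplied by (i): (i) is triggered — the lot is in a historic district. (j) would limit (i) — the coverage ratio is 101%, meeting the 85% threshold — but (k) sets (j) aside: (k) operates against (j): a current Tier B Certificate is held. (l) applies (a home-based business operates on the lot), but is itself disapplied by (m): (m) is engaged — assessed value is $195,000, below the $229,000 limit. Exception (d) stands.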